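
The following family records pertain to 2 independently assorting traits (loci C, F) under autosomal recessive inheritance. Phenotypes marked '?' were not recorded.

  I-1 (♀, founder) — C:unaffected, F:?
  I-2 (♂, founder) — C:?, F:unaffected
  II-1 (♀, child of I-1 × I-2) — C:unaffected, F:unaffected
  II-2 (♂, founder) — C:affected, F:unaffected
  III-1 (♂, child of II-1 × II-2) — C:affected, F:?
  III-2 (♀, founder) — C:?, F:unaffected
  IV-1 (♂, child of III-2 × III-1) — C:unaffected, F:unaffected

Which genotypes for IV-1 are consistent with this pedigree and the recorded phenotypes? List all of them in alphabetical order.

IV-1 ∈ {Cc FF, Cc Ff}

C/I-1 un ·: CC|Cc
C/I-2 ? ·: CC|Cc|cc
C/II-1 un I-1×I-2: Cc
C/II-2 aff ·: cc
C/III-1 aff II-1×II-2: cc
C/III-2 ? ·: CC|Cc
C/IV-1 un III-2×III-1: Cc
⇒ C over [I-1,I-2,II-1,II-2,III-1,III-2,IV-1]: 10 consistent
F/I-1 ? ·: FF|Ff|ff
F/I-2 un ·: FF|Ff
F/II-1 un I-1×I-2: FF|Ff
F/II-2 un ·: FF|Ff
F/III-1 ? II-1×II-2: FF|Ff|ff
F/III-2 un ·: FF|Ff
F/IV-1 un III-2×III-1: FF|Ff
⇒ F over [I-1,I-2,II-1,II-2,III-1,III-2,IV-1]: 120 consistent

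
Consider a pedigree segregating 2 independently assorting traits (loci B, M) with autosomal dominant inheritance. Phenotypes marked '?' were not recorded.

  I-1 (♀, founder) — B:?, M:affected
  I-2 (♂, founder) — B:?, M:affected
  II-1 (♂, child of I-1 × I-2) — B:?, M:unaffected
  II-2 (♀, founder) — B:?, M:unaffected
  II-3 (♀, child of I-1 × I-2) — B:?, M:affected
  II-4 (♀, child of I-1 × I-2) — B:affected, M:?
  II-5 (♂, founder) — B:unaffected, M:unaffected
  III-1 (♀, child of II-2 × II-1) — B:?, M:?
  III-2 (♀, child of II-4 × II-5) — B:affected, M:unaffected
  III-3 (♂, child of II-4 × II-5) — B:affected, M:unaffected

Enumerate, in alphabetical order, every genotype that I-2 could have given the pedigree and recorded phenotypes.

I-2 ∈ {BB Mm, Bb Mm, bb Mm}

B/I-1 ? ·: bb|Bb|BB
B/I-2 ? ·: bb|Bb|BB
B/II-1 ? I-1×I-2: bb|Bb|BB
B/II-2 ? ·: bb|Bb|BB
B/II-3 ? I-1×I-2: bb|Bb|BB
B/II-4 aff I-1×I-2: Bb|BB
B/II-5 un ·: bb
B/III-1 ? II-2×II-1: bb|Bb|BB
B/III-2 aff II-4×II-5: Bb
B/III-3 aff II-4×II-5: Bb
⇒ B over [I-1,I-2,II-1,II-2,II-3,II-4,II-5,III-1,III-2,III-3]: 240 consistent
M/I-1 aff ·: Mm
M/I-2 aff ·: Mm
M/II-1 un I-1×I-2: mm
M/II-2 un ·: mm
M/II-3 aff I-1×I-2: Mm|MM
M/II-4 ? I-1×I-2: mm|Mm
M/II-5 un ·: mm
M/III-1 ? II-2×II-1: mm
M/III-2 un II-4×II-5: mm
M/III-3 un II-4×II-5: mm
⇒ M over [I-1,I-2,II-1,II-2,II-3,II-4,II-5,III-1,III-2,III-3]: 4 consistent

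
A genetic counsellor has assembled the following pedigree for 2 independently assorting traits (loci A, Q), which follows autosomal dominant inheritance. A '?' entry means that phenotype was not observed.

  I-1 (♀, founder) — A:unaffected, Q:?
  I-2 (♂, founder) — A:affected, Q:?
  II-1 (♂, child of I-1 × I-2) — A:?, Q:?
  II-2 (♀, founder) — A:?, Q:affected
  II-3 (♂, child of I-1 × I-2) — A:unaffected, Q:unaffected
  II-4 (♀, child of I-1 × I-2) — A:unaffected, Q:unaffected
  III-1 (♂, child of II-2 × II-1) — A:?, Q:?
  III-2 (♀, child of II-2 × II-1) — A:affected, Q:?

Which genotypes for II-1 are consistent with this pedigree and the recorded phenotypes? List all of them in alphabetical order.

A/I-1 un ·: aa
A/I-2 aff ·: Aa
A/II-1 ? I-1×I-2: aa|Aa
A/II-2 ? ·: aa|Aa|AA
A/II-3 un I-1×I-2: aa
A/II-4 un I-1×I-2: aa
A/III-1 ? II-2×II-1: aa|Aa|AA
A/III-2 aff II-2×II-1: Aa|AA
⇒ A over [I-1,I-2,II-1,II-2,II-3,II-4,III-1,III-2]: 15 consistent
Q/I-1 ? ·: qq|Qq
Q/I-2 ? ·: qq|Qq
Q/II-1 ? I-1×I-2: qq|Qq|QQ
Q/II-2 aff ·: Qq|QQ
Q/II-3 un I-1×I-2: qq
Q/II-4 un I-1×I-2: qq
Q/III-1 ? II-2×II-1: qq|Qq|QQ
Q/III-2 ? II-2×II-1: qq|Qq|QQ
⇒ Q over [I-1,I-2,II-1,II-2,II-3,II-4,III-1,III-2]: 64 consistent

II-1 ∈ {Aa QQ, Aa Qq, Aa qq, aa QQ, aa Qq, aa qq}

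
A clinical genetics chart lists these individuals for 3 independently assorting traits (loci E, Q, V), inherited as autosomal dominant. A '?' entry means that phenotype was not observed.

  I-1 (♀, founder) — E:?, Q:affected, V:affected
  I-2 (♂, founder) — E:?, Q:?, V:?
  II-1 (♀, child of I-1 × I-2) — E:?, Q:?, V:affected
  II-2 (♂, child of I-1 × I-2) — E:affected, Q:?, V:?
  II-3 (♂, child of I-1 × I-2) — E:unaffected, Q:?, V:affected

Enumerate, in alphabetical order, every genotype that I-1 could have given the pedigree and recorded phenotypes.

E/I-1 ? ·: ee|Ee
E/I-2 ? ·: ee|Ee
E/II-1 ? I-1×I-2: ee|Ee|EE
E/II-2 aff I-1×I-2: Ee|EE
E/II-3 un I-1×I-2: ee
⇒ E over [I-1,I-2,II-1,II-2,II-3]: 10 consistent
Q/I-1 aff ·: Qq|QQ
Q/I-2 ? ·: qq|Qq|QQ
Q/II-1 ? I-1×I-2: qq|Qq|QQ
Q/II-2 ? I-1×I-2: qq|Qq|QQ
Q/II-3 ? I-1×I-2: qq|Qq|QQ
⇒ Q over [I-1,I-2,II-1,II-2,II-3]: 53 consistent
V/I-1 aff ·: Vv|VV
V/I-2 ? ·: vv|Vv|VV
V/II-1 aff I-1×I-2: Vv|VV
V/II-2 ? I-1×I-2: vv|Vv|VV
V/II-3 aff I-1×I-2: Vv|VV
⇒ V over [I-1,I-2,II-1,II-2,II-3]: 32 consistent

I-1 ∈ {Ee QQ VV, Ee QQ Vv, Ee Qq VV, Ee Qq Vv, ee QQ VV, ee QQ Vv, ee Qq VV, ee Qq Vv}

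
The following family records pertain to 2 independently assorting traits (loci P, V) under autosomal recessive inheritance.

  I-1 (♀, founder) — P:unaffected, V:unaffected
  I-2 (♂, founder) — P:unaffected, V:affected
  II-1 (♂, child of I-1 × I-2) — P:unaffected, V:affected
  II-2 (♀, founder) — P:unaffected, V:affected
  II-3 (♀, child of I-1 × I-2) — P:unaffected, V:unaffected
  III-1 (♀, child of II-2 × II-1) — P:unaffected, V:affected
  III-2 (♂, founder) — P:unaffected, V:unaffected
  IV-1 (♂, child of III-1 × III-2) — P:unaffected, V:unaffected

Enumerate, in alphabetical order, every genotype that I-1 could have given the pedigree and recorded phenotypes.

I-1 ∈ {PP Vv, Pp Vv}

P/I-1 un ·: PP|Pp
P/I-2 un ·: PP|Pp
P/II-1 un I-1×I-2: PP|Pp
P/II-2 un ·: PP|Pp
P/II-3 un I-1×I-2: PP|Pp
P/III-1 un II-2×II-1: PP|Pp
P/III-2 un ·: PP|Pp
P/IV-1 un III-1×III-2: PP|Pp
⇒ P over [I-1,I-2,II-1,II-2,II-3,III-1,III-2,IV-1]: 154 consistent
V/I-1 un ·: Vv
V/I-2 aff ·: vv
V/II-1 aff I-1×I-2: vv
V/II-2 aff ·: vv
V/II-3 un I-1×I-2: Vv
V/III-1 aff II-2×II-1: vv
V/III-2 un ·: VV|Vv
V/IV-1 un III-1×III-2: Vv
⇒ V over [I-1,I-2,II-1,II-2,II-3,III-1,III-2,IV-1]: 2 consistent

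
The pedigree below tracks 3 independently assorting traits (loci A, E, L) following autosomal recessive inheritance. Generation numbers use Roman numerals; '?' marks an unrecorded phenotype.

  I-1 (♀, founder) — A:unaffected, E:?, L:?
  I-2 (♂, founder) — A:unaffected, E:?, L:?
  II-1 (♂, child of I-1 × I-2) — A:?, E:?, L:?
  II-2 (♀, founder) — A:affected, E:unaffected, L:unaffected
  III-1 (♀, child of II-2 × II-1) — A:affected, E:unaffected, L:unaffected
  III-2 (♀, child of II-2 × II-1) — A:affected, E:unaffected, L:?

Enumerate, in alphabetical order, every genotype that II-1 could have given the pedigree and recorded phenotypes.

II-1 ∈ {Aa EE LL, Aa EE Ll, Aa EE ll, Aa Ee LL, Aa Ee Ll, Aa Ee ll, Aa ee LL, Aa ee Ll, Aa ee ll, aa EE LL, aa EE Ll, aa EE ll, aa Ee LL, aa Ee Ll, aa Ee ll, aa ee LL, aa ee Ll, aa ee ll}

A/I-1 un ·: AA|Aa
A/I-2 un ·: AA|Aa
A/II-1 ? I-1×I-2: Aa|aa
A/II-2 aff ·: aa
A/III-1 aff II-2×II-1: aa
A/III-2 aff II-2×II-1: aa
⇒ A over [I-1,I-2,II-1,II-2,III-1,III-2]: 4 consistent
E/I-1 ? ·: EE|Ee|ee
E/I-2 ? ·: EE|Ee|ee
E/II-1 ? I-1×I-2: EE|Ee|ee
E/II-2 un ·: EE|Ee
E/III-1 un II-2×II-1: EE|Ee
E/III-2 un II-2×II-1: EE|Ee
⇒ E over [I-1,I-2,II-1,II-2,III-1,III-2]: 84 consistent
L/I-1 ? ·: LL|Ll|ll
L/I-2 ? ·: LL|Ll|ll
L/II-1 ? I-1×I-2: LL|Ll|ll
L/II-2 un ·: LL|Ll
L/III-1 un II-2×II-1: LL|Ll
L/III-2 ? II-2×II-1: LL|Ll|ll
⇒ L over [I-1,I-2,II-1,II-2,III-1,III-2]: 102 consistent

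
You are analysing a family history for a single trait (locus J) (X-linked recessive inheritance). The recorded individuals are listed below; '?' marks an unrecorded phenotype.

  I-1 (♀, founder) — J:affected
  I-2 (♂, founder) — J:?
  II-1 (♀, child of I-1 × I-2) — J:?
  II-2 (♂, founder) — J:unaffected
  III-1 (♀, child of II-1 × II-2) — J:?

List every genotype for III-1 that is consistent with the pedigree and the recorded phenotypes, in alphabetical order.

J/I-1 aff ·: X^jX^j
J/I-2 ? ·: X^JY|X^jY
J/II-1 ? I-1×I-2: X^JX^j|X^jX^j
J/II-2 un ·: X^JY
J/III-1 ? II-1×II-2: X^JX^J|X^JX^j
⇒ J over [I-1,I-2,II-1,II-2,III-1]: 3 consistent

III-1 ∈ {X^JX^J, X^JX^j}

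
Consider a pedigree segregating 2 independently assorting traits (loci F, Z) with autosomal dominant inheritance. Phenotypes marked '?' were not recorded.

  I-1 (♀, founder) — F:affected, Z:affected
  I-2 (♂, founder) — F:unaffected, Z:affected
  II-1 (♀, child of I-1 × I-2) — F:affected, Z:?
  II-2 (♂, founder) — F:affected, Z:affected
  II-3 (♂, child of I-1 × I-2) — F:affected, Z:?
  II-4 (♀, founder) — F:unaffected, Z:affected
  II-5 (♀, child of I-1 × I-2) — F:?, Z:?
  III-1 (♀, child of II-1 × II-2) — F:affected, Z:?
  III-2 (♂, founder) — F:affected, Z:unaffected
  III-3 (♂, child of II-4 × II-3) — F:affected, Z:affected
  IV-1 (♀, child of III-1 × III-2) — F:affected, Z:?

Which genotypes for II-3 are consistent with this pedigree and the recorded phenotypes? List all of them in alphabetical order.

II-3 ∈ {Ff ZZ, Ff Zz, Ff zz}

F/I-1 aff ·: Ff|FF
F/I-2 un ·: ff
F/II-1 aff I-1×I-2: Ff
F/II-2 aff ·: Ff|FF
F/II-3 aff I-1×I-2: Ff
F/II-4 un ·: ff
F/II-5 ? I-1×I-2: ff|Ff
F/III-1 aff II-1×II-2: Ff|FF
F/III-2 aff ·: Ff|FF
F/III-3 aff II-4×II-3: Ff
F/IV-1 aff III-1×III-2: Ff|FF
⇒ F over [I-1,I-2,II-1,II-2,II-3,II-4,II-5,III-1,III-2,III-3,IV-1]: 42 consistent
Z/I-1 aff ·: Zz|ZZ
Z/I-2 aff ·: Zz|ZZ
Z/II-1 ? I-1×I-2: zz|Zz|ZZ
Z/II-2 aff ·: Zz|ZZ
Z/II-3 ? I-1×I-2: zz|Zz|ZZ
Z/II-4 aff ·: Zz|ZZ
Z/II-5 ? I-1×I-2: zz|Zz|ZZ
Z/III-1 ? II-1×II-2: zz|Zz|ZZ
Z/III-2 un ·: zz
Z/III-3 aff II-4×II-3: Zz|ZZ
Z/IV-1 ? III-1×III-2: zz|Zz
⇒ Z over [I-1,I-2,II-1,II-2,II-3,II-4,II-5,III-1,III-2,III-3,IV-1]: 752 consistent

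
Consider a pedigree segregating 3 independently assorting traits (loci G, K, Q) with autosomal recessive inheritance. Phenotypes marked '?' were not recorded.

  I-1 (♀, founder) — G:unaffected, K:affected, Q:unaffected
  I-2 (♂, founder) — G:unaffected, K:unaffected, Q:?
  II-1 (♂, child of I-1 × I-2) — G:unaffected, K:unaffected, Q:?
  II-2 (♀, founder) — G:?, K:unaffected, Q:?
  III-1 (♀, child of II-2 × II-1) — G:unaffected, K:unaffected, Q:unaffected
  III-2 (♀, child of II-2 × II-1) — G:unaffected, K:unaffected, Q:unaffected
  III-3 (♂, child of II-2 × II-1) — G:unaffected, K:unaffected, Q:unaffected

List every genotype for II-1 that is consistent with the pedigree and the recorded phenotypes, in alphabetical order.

G/I-1 un ·: GG|Gg
G/I-2 un ·: GG|Gg
G/II-1 un I-1×I-2: GG|Gg
G/II-2 ? ·: GG|Gg|gg
G/III-1 un II-2×II-1: GG|Gg
G/III-2 un II-2×II-1: GG|Gg
G/III-3 un II-2×II-1: GG|Gg
⇒ G over [I-1,I-2,II-1,II-2,III-1,III-2,III-3]: 91 consistent
K/I-1 aff ·: kk
K/I-2 un ·: KK|Kk
K/II-1 un I-1×I-2: Kk
K/II-2 un ·: KK|Kk
K/III-1 un II-2×II-1: KK|Kk
K/III-2 un II-2×II-1: KK|Kk
K/III-3 un II-2×II-1: KK|Kk
⇒ K over [I-1,I-2,II-1,II-2,III-1,III-2,III-3]: 32 consistent
Q/I-1 un ·: QQ|Qq
Q/I-2 ? ·: QQ|Qq|qq
Q/II-1 ? I-1×I-2: QQ|Qq|qq
Q/II-2 ? ·: QQ|Qq|qq
Q/III-1 un II-2×II-1: QQ|Qq
Q/III-2 un II-2×II-1: QQ|Qq
Q/III-3 un II-2×II-1: QQ|Qq
⇒ Q over [I-1,I-2,II-1,II-2,III-1,III-2,III-3]: 129 consistent

II-1 ∈ {GG Kk QQ, GG Kk Qq, GG Kk qq, Gg Kk QQ, Gg Kk Qq, Gg Kk qq}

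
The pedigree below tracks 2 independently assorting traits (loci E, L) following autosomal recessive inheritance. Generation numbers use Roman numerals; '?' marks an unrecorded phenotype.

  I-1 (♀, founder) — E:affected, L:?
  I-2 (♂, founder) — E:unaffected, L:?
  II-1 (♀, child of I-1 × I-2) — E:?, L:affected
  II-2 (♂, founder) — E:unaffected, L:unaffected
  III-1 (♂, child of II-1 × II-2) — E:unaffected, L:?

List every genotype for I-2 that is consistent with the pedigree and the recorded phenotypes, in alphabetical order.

I-2 ∈ {EE Ll, EE ll, Ee Ll, Ee ll}

E/I-1 aff ·: ee
E/I-2 un ·: EE|Ee
E/II-1 ? I-1×I-2: Ee|ee
E/II-2 un ·: EE|Ee
E/III-1 un II-1×II-2: EE|Ee
⇒ E over [I-1,I-2,II-1,II-2,III-1]: 10 consistent
L/I-1 ? ·: Ll|ll
L/I-2 ? ·: Ll|ll
L/II-1 aff I-1×I-2: ll
L/II-2 un ·: LL|Ll
L/III-1 ? II-1×II-2: Ll|ll
⇒ L over [I-1,I-2,II-1,II-2,III-1]: 12 consistent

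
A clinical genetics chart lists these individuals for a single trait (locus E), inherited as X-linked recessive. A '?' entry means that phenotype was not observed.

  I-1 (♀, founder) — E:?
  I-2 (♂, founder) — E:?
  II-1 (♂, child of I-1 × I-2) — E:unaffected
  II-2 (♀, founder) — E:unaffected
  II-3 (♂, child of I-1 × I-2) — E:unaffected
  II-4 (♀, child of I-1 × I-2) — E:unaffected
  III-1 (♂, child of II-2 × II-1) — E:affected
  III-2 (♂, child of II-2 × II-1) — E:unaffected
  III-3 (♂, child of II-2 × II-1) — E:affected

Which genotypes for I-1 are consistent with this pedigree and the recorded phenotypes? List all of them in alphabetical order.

E/I-1 ? ·: X^EX^E|X^EX^e
E/I-2 ? ·: X^EY|X^eY
E/II-1 un I-1×I-2: X^EY
E/II-2 un ·: X^EX^e
E/II-3 un I-1×I-2: X^EY
E/II-4 un I-1×I-2: X^EX^E|X^EX^e
E/III-1 aff II-2×II-1: X^eY
E/III-2 un II-2×II-1: X^EY
E/III-3 aff II-2×II-1: X^eY
⇒ E over [I-1,I-2,II-1,II-2,II-3,II-4,III-1,III-2,III-3]: 5 consistent

I-1 ∈ {X^EX^E, X^EX^e}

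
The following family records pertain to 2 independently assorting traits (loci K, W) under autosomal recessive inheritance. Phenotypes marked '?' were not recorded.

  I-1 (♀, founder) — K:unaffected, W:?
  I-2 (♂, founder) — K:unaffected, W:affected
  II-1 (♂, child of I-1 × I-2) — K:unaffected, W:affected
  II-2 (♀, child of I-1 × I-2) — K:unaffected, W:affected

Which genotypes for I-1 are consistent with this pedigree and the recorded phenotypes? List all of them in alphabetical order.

I-1 ∈ {KK Ww, KK ww, Kk Ww, Kk ww}

K/I-1 un ·: KK|Kk
K/I-2 un ·: KK|Kk
K/II-1 un I-1×I-2: KK|Kk
K/II-2 un I-1×I-2: KK|Kk
⇒ K over [I-1,I-2,II-1,II-2]: 13 consistent
W/I-1 ? ·: Ww|ww
W/I-2 aff ·: ww
W/II-1 aff I-1×I-2: ww
W/II-2 aff I-1×I-2: ww
⇒ W over [I-1,I-2,II-1,II-2]: 2 consistent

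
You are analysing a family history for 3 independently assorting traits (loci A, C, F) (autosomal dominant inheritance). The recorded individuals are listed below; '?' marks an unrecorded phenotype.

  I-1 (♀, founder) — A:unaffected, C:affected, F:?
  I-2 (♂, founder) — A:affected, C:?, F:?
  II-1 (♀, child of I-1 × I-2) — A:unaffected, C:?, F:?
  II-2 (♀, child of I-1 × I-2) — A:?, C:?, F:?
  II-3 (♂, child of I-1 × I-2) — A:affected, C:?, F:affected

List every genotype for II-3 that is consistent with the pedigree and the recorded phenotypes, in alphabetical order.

II-3 ∈ {Aa CC FF, Aa CC Ff, Aa Cc FF, Aa Cc Ff, Aa cc FF, Aa cc Ff}

A/I-1 un ·: aa
A/I-2 aff ·: Aa
A/II-1 un I-1×I-2: aa
A/II-2 ? I-1×I-2: aa|Aa
A/II-3 aff I-1×I-2: Aa
⇒ A over [I-1,I-2,II-1,II-2,II-3]: 2 consistent
C/I-1 aff ·: Cc|CC
C/I-2 ? ·: cc|Cc|CC
C/II-1 ? I-1×I-2: cc|Cc|CC
C/II-2 ? I-1×I-2: cc|Cc|CC
C/II-3 ? I-1×I-2: cc|Cc|CC
⇒ C over [I-1,I-2,II-1,II-2,II-3]: 53 consistent
F/I-1 ? ·: ff|Ff|FF
F/I-2 ? ·: ff|Ff|FF
F/II-1 ? I-1×I-2: ff|Ff|FF
F/II-2 ? I-1×I-2: ff|Ff|FF
F/II-3 aff I-1×I-2: Ff|FF
⇒ F over [I-1,I-2,II-1,II-2,II-3]: 45 consistent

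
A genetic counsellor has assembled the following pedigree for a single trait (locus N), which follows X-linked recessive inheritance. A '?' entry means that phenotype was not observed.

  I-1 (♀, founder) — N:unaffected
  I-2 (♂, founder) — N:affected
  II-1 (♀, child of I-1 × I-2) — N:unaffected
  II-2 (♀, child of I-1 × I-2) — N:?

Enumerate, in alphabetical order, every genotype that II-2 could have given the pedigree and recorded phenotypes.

II-2 ∈ {X^NX^n, X^nX^n}

N/I-1 un ·: X^NX^N|X^NX^n
N/I-2 aff ·: X^nY
N/II-1 un I-1×I-2: X^NX^n
N/II-2 ? I-1×I-2: X^NX^n|X^nX^n
⇒ N over [I-1,I-2,II-1,II-2]: 3 consistent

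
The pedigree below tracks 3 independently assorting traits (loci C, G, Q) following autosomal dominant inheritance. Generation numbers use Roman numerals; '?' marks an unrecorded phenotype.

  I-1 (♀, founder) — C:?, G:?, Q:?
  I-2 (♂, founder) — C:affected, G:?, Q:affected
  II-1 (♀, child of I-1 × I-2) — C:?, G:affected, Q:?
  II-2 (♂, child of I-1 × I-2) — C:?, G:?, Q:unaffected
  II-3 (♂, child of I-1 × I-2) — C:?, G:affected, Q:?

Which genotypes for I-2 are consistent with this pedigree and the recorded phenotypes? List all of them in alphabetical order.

I-2 ∈ {CC GG Qq, CC Gg Qq, CC gg Qq, Cc GG Qq, Cc Gg Qq, Cc gg Qq}

C/I-1 ? ·: cc|Cc|CC
C/I-2 aff ·: Cc|CC
C/II-1 ? I-1×I-2: cc|Cc|CC
C/II-2 ? I-1×I-2: cc|Cc|CC
C/II-3 ? I-1×I-2: cc|Cc|CC
⇒ C over [I-1,I-2,II-1,II-2,II-3]: 53 consistent
G/I-1 ? ·: gg|Gg|GG
G/I-2 ? ·: gg|Gg|GG
G/II-1 aff I-1×I-2: Gg|GG
G/II-2 ? I-1×I-2: gg|Gg|GG
G/II-3 aff I-1×I-2: Gg|GG
⇒ G over [I-1,I-2,II-1,II-2,II-3]: 35 consistent
Q/I-1 ? ·: qq|Qq
Q/I-2 aff ·: Qq
Q/II-1 ? I-1×I-2: qq|Qq|QQ
Q/II-2 un I-1×I-2: qq
Q/II-3 ? I-1×I-2: qq|Qq|QQ
⇒ Q over [I-1,I-2,II-1,II-2,II-3]: 13 consistent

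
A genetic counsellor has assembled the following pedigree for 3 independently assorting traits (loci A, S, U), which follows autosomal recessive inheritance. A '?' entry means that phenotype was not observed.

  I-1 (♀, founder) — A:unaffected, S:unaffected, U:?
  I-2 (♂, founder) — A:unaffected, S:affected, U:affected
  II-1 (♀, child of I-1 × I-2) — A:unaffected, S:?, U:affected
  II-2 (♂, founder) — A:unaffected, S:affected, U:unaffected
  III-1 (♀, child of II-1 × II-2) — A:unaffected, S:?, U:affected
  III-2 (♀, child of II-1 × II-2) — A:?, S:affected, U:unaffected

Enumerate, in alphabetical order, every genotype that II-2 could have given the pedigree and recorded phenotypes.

II-2 ∈ {AA ss Uu, Aa ss Uu}

A/I-1 un ·: AA|Aa
A/I-2 un ·: AA|Aa
A/II-1 un I-1×I-2: AA|Aa
A/II-2 un ·: AA|Aa
A/III-1 un II-1×II-2: AA|Aa
A/III-2 ? II-1×II-2: AA|Aa|aa
⇒ A over [I-1,I-2,II-1,II-2,III-1,III-2]: 50 consistent
S/I-1 un ·: SS|Ss
S/I-2 aff ·: ss
S/II-1 ? I-1×I-2: Ss|ss
S/II-2 aff ·: ss
S/III-1 ? II-1×II-2: Ss|ss
S/III-2 aff II-1×II-2: ss
⇒ S over [I-1,I-2,II-1,II-2,III-1,III-2]: 5 consistent
U/I-1 ? ·: Uu|uu
U/I-2 aff ·: uu
U/II-1 aff I-1×I-2: uu
U/II-2 un ·: Uu
U/III-1 aff II-1×II-2: uu
U/III-2 un II-1×II-2: Uu
⇒ U over [I-1,I-2,II-1,II-2,III-1,III-2]: 2 consistent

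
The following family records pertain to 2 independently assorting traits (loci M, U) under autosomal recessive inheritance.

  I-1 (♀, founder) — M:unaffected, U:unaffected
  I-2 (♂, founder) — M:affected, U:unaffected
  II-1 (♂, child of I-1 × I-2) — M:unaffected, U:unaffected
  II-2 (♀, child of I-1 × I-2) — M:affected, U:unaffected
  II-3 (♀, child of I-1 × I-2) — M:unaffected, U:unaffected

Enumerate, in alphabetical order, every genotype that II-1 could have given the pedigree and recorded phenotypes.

II-1 ∈ {Mm UU, Mm Uu}

M/I-1 un ·: Mm
M/I-2 aff ·: mm
M/II-1 un I-1×I-2: Mm
M/II-2 aff I-1×I-2: mm
M/II-3 un I-1×I-2: Mm
⇒ M over [I-1,I-2,II-1,II-2,II-3]: 1 consistent
U/I-1 un ·: UU|Uu
U/I-2 un ·: UU|Uu
U/II-1 un I-1×I-2: UU|Uu
U/II-2 un I-1×I-2: UU|Uu
U/II-3 un I-1×I-2: UU|Uu
⇒ U over [I-1,I-2,II-1,II-2,II-3]: 25 consistent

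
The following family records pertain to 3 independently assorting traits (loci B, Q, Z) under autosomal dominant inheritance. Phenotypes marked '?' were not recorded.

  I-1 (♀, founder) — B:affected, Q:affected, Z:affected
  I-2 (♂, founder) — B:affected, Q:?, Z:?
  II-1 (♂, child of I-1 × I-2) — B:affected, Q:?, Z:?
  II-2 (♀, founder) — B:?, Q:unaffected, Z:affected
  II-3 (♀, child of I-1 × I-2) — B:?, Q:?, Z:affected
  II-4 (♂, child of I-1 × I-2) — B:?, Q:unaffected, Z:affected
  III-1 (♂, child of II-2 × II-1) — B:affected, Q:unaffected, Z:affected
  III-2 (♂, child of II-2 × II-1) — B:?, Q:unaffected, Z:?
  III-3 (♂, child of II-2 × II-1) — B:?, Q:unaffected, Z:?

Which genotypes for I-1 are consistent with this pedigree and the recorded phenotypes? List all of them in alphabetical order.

I-1 ∈ {BB Qq ZZ, BB Qq Zz, Bb Qq ZZ, Bb Qq Zz}

B/I-1 aff ·: Bb|BB
B/I-2 aff ·: Bb|BB
B/II-1 aff I-1×I-2: Bb|BB
B/II-2 ? ·: bb|Bb|BB
B/II-3 ? I-1×I-2: bb|Bb|BB
B/II-4 ? I-1×I-2: bb|Bb|BB
B/III-1 aff II-2×II-1: Bb|BB
B/III-2 ? II-2×II-1: bb|Bb|BB
B/III-3 ? II-2×II-1: bb|Bb|BB
⇒ B over [I-1,I-2,II-1,II-2,II-3,II-4,III-1,III-2,III-3]: 690 consistent
Q/I-1 aff ·: Qq
Q/I-2 ? ·: qq|Qq
Q/II-1 ? I-1×I-2: qq|Qq
Q/II-2 un ·: qq
Q/II-3 ? I-1×I-2: qq|Qq|QQ
Q/II-4 un I-1×I-2: qq
Q/III-1 un II-2×II-1: qq
Q/III-2 un II-2×II-1: qq
Q/III-3 un II-2×II-1: qq
⇒ Q over [I-1,I-2,II-1,II-2,II-3,II-4,III-1,III-2,III-3]: 10 consistent
Z/I-1 aff ·: Zz|ZZ
Z/I-2 ? ·: zz|Zz|ZZ
Z/II-1 ? I-1×I-2: zz|Zz|ZZ
Z/II-2 aff ·: Zz|ZZ
Z/II-3 aff I-1×I-2: Zz|ZZ
Z/II-4 aff I-1×I-2: Zz|ZZ
Z/III-1 aff II-2×II-1: Zz|ZZ
Z/III-2 ? II-2×II-1: zz|Zz|ZZ
Z/III-3 ? II-2×II-1: zz|Zz|ZZ
⇒ Z over [I-1,I-2,II-1,II-2,II-3,II-4,III-1,III-2,III-3]: 506 consistent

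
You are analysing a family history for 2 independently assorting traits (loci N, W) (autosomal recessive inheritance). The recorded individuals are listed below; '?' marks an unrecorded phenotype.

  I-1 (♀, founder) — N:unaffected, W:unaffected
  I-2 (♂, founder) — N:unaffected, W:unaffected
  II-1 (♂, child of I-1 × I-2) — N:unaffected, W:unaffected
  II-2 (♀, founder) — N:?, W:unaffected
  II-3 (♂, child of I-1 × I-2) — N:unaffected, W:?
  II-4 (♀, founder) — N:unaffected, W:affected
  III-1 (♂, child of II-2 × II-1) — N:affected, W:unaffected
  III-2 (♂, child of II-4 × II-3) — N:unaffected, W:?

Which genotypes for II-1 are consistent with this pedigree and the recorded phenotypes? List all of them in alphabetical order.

N/I-1 un ·: NN|Nn
N/I-2 un ·: NN|Nn
N/II-1 un I-1×I-2: Nn
N/II-2 ? ·: Nn|nn
N/II-3 un I-1×I-2: NN|Nn
N/II-4 un ·: NN|Nn
N/III-1 aff II-2×II-1: nn
N/III-2 un II-4×II-3: NN|Nn
⇒ N over [I-1,I-2,II-1,II-2,II-3,II-4,III-1,III-2]: 42 consistent
W/I-1 un ·: WW|Ww
W/I-2 un ·: WW|Ww
W/II-1 un I-1×I-2: WW|Ww
W/II-2 un ·: WW|Ww
W/II-3 ? I-1×I-2: WW|Ww|ww
W/II-4 aff ·: ww
W/III-1 un II-2×II-1: WW|Ww
W/III-2 ? II-4×II-3: Ww|ww
⇒ W over [I-1,I-2,II-1,II-2,II-3,II-4,III-1,III-2]: 73 consistent

II-1 ∈ {Nn WW, Nn Ww}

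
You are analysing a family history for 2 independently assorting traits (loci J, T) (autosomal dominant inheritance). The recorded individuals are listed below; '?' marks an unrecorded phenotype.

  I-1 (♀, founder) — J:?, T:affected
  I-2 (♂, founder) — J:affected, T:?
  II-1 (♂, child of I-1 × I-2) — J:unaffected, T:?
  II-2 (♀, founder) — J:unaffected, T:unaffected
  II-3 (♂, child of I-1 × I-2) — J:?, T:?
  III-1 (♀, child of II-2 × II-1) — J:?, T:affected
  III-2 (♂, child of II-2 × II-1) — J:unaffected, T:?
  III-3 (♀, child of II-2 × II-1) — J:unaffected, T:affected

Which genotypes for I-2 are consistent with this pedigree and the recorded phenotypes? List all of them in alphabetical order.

I-2 ∈ {Jj TT, Jj Tt, Jj tt}

J/I-1 ? ·: jj|Jj
J/I-2 aff ·: Jj
J/II-1 un I-1×I-2: jj
J/II-2 un ·: jj
J/II-3 ? I-1×I-2: jj|Jj|JJ
J/III-1 ? II-2×II-1: jj
J/III-2 un II-2×II-1: jj
J/III-3 un II-2×II-1: jj
⇒ J over [I-1,I-2,II-1,II-2,II-3,III-1,III-2,III-3]: 5 consistent
T/I-1 aff ·: Tt|TT
T/I-2 ? ·: tt|Tt|TT
T/II-1 ? I-1×I-2: Tt|TT
T/II-2 un ·: tt
T/II-3 ? I-1×I-2: tt|Tt|TT
T/III-1 aff II-2×II-1: Tt
T/III-2 ? II-2×II-1: tt|Tt
T/III-3 aff II-2×II-1: Tt
⇒ T over [I-1,I-2,II-1,II-2,II-3,III-1,III-2,III-3]: 28 consistent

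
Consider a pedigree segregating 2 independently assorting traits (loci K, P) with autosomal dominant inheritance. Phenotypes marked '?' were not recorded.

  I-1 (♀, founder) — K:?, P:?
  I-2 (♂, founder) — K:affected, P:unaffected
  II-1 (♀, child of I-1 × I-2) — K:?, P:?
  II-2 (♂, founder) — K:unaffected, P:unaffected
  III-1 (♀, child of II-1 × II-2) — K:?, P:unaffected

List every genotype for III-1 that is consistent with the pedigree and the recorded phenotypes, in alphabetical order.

III-1 ∈ {Kk pp, kk pp}

K/I-1 ? ·: kk|Kk|KK
K/I-2 aff ·: Kk|KK
K/II-1 ? I-1×I-2: kk|Kk|KK
K/II-2 un ·: kk
K/III-1 ? II-1×II-2: kk|Kk
⇒ K over [I-1,I-2,II-1,II-2,III-1]: 16 consistent
P/I-1 ? ·: pp|Pp|PP
P/I-2 un ·: pp
P/II-1 ? I-1×I-2: pp|Pp
P/II-2 un ·: pp
P/III-1 un II-1×II-2: pp
⇒ P over [I-1,I-2,II-1,II-2,III-1]: 4 consistent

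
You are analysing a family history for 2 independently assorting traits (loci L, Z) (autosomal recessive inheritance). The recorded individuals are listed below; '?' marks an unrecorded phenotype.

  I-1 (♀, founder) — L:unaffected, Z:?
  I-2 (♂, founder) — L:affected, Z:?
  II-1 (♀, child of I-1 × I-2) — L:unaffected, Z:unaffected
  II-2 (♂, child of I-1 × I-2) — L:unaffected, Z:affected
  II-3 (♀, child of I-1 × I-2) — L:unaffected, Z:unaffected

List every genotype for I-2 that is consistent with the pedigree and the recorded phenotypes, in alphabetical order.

L/I-1 un ·: LL|Ll
L/I-2 aff ·: ll
L/II-1 un I-1×I-2: Ll
L/II-2 un I-1×I-2: Ll
L/II-3 un I-1×I-2: Ll
⇒ L over [I-1,I-2,II-1,II-2,II-3]: 2 consistent
Z/I-1 ? ·: Zz|zz
Z/I-2 ? ·: Zz|zz
Z/II-1 un I-1×I-2: ZZ|Zz
Z/II-2 aff I-1×I-2: zz
Z/II-3 un I-1×I-2: ZZ|Zz
⇒ Z over [I-1,I-2,II-1,II-2,II-3]: 6 consistent

I-2 ∈ {ll Zz, ll zz}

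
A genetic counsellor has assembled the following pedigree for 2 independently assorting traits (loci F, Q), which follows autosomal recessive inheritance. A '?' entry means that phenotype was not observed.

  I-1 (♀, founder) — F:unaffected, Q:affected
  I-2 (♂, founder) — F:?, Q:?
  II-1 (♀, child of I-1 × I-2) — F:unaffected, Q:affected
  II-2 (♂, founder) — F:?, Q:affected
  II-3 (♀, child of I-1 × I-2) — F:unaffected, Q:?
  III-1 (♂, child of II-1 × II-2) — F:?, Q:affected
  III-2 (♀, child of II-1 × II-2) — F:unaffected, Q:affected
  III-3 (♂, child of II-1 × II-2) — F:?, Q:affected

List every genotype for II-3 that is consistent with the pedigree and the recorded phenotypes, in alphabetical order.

II-3 ∈ {FF Qq, FF qq, Ff Qq, Ff qq}

F/I-1 un ·: FF|Ff
F/I-2 ? ·: FF|Ff|ff
F/II-1 un I-1×I-2: FF|Ff
F/II-2 ? ·: FF|Ff|ff
F/II-3 un I-1×I-2: FF|Ff
F/III-1 ? II-1×II-2: FF|Ff|ff
F/III-2 un II-1×II-2: FF|Ff
F/III-3 ? II-1×II-2: FF|Ff|ff
⇒ F over [I-1,I-2,II-1,II-2,II-3,III-1,III-2,III-3]: 310 consistent
Q/I-1 aff ·: qq
Q/I-2 ? ·: Qq|qq
Q/II-1 aff I-1×I-2: qq
Q/II-2 aff ·: qq
Q/II-3 ? I-1×I-2: Qq|qq
Q/III-1 aff II-1×II-2: qq
Q/III-2 aff II-1×II-2: qq
Q/III-3 aff II-1×II-2: qq
⇒ Q over [I-1,I-2,II-1,II-2,II-3,III-1,III-2,III-3]: 3 consistent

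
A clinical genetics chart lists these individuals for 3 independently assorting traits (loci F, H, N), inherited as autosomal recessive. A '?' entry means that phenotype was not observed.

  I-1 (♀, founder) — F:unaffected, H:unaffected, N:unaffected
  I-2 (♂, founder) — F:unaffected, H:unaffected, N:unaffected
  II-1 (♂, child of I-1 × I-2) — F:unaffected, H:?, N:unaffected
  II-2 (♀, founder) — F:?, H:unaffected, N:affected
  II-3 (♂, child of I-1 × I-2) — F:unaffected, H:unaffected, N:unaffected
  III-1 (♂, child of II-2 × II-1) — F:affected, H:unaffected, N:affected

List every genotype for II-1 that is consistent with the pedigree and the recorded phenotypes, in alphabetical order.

II-1 ∈ {Ff HH Nn, Ff Hh Nn, Ff hh Nn}

F/I-1 un ·: FF|Ff
F/I-2 un ·: FF|Ff
F/II-1 un I-1×I-2: Ff
F/II-2 ? ·: Ff|ff
F/II-3 un I-1×I-2: FF|Ff
F/III-1 aff II-2×II-1: ff
⇒ F over [I-1,I-2,II-1,II-2,II-3,III-1]: 12 consistent
H/I-1 un ·: HH|Hh
H/I-2 un ·: HH|Hh
H/II-1 ? I-1×I-2: HH|Hh|hh
H/II-2 un ·: HH|Hh
H/II-3 un I-1×I-2: HH|Hh
H/III-1 un II-2×II-1: HH|Hh
⇒ H over [I-1,I-2,II-1,II-2,II-3,III-1]: 49 consistent
N/I-1 un ·: NN|Nn
N/I-2 un ·: NN|Nn
N/II-1 un I-1×I-2: Nn
N/II-2 aff ·: nn
N/II-3 un I-1×I-2: NN|Nn
N/III-1 aff II-2×II-1: nn
⇒ N over [I-1,I-2,II-1,II-2,II-3,III-1]: 6 consistent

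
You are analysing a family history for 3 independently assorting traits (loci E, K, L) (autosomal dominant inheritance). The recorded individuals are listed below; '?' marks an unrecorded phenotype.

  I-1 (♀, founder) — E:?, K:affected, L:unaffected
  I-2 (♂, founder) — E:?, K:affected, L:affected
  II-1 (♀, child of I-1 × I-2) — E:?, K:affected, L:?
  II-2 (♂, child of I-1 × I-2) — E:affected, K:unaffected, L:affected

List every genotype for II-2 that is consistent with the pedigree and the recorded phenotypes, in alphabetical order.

II-2 ∈ {EE kk Ll, Ee kk Ll}

E/I-1 ? ·: ee|Ee|EE
E/I-2 ? ·: ee|Ee|EE
E/II-1 ? I-1×I-2: ee|Ee|EE
E/II-2 aff I-1×I-2: Ee|EE
⇒ E over [I-1,I-2,II-1,II-2]: 21 consistent
K/I-1 aff ·: Kk
K/I-2 aff ·: Kk
K/II-1 aff I-1×I-2: Kk|KK
K/II-2 un I-1×I-2: kk
⇒ K over [I-1,I-2,II-1,II-2]: 2 consistent
L/I-1 un ·: ll
L/I-2 aff ·: Ll|LL
L/II-1 ? I-1×I-2: ll|Ll
L/II-2 aff I-1×I-2: Ll
⇒ L over [I-1,I-2,II-1,II-2]: 3 consistent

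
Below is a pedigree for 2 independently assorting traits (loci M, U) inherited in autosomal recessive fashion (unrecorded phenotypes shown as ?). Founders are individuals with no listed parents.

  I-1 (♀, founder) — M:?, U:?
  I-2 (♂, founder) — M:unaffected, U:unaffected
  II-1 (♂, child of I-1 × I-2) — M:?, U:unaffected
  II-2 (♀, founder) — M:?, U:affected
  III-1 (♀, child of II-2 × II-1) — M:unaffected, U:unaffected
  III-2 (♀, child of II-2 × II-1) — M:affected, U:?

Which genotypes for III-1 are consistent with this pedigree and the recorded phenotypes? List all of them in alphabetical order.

III-1 ∈ {MM Uu, Mm Uu}

M/I-1 ? ·: MM|Mm|mm
M/I-2 un ·: MM|Mm
M/II-1 ? I-1×I-2: Mm|mm
M/II-2 ? ·: Mm|mm
M/III-1 un II-2×II-1: MM|Mm
M/III-2 aff II-2×II-1: mm
⇒ M over [I-1,I-2,II-1,II-2,III-1,III-2]: 17 consistent
U/I-1 ? ·: UU|Uu|uu
U/I-2 un ·: UU|Uu
U/II-1 un I-1×I-2: UU|Uu
U/II-2 aff ·: uu
U/III-1 un II-2×II-1: Uu
U/III-2 ? II-2×II-1: Uu|uu
⇒ U over [I-1,I-2,II-1,II-2,III-1,III-2]: 14 consistent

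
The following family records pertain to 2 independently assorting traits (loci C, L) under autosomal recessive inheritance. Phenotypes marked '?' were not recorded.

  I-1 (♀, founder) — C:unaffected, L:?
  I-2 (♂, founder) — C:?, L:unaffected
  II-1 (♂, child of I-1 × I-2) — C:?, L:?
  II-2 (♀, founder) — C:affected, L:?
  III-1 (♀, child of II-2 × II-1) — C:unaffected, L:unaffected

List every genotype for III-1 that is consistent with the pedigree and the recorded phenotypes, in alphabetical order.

C/I-1 un ·: CC|Cc
C/I-2 ? ·: CC|Cc|cc
C/II-1 ? I-1×I-2: CC|Cc
C/II-2 aff ·: cc
C/III-1 un II-2×II-1: Cc
⇒ C over [I-1,I-2,II-1,II-2,III-1]: 9 consistent
L/I-1 ? ·: LL|Ll|ll
L/I-2 un ·: LL|Ll
L/II-1 ? I-1×I-2: LL|Ll|ll
L/II-2 ? ·: LL|Ll|ll
L/III-1 un II-2×II-1: LL|Ll
⇒ L over [I-1,I-2,II-1,II-2,III-1]: 45 consistent

III-1 ∈ {Cc LL, Cc Ll}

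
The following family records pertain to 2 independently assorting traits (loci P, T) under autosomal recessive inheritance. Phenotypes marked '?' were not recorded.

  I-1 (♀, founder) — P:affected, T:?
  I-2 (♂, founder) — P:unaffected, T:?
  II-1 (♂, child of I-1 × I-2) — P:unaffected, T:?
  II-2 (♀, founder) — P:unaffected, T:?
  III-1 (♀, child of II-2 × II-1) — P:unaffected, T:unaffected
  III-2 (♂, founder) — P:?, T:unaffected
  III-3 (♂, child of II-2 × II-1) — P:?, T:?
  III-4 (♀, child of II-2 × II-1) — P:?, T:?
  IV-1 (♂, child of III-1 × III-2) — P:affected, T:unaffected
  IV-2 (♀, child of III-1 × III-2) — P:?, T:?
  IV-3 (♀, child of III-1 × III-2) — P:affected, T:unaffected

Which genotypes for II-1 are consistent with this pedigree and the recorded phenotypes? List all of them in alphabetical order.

P/I-1 aff ·: pp
P/I-2 un ·: PP|Pp
P/II-1 un I-1×I-2: Pp
P/II-2 un ·: PP|Pp
P/III-1 un II-2×II-1: Pp
P/III-2 ? ·: Pp|pp
P/III-3 ? II-2×II-1: PP|Pp|pp
P/III-4 ? II-2×II-1: PP|Pp|pp
P/IV-1 aff III-1×III-2: pp
P/IV-2 ? III-1×III-2: PP|Pp|pp
P/IV-3 aff III-1×III-2: pp
⇒ P over [I-1,I-2,II-1,II-2,III-1,III-2,III-3,III-4,IV-1,IV-2,IV-3]: 130 consistent
T/I-1 ? ·: TT|Tt|tt
T/I-2 ? ·: TT|Tt|tt
T/II-1 ? I-1×I-2: TT|Tt|tt
T/II-2 ? ·: TT|Tt|tt
T/III-1 un II-2×II-1: TT|Tt
T/III-2 un ·: TT|Tt
T/III-3 ? II-2×II-1: TT|Tt|tt
T/III-4 ? II-2×II-1: TT|Tt|tt
T/IV-1 un III-1×III-2: TT|Tt
T/IV-2 ? III-1×III-2: TT|Tt|tt
T/IV-3 un III-1×III-2: TT|Tt
⇒ T over [I-1,I-2,II-1,II-2,III-1,III-2,III-3,III-4,IV-1,IV-2,IV-3]: 4179 consistent

II-1 ∈ {Pp TT, Pp Tt, Pp tt}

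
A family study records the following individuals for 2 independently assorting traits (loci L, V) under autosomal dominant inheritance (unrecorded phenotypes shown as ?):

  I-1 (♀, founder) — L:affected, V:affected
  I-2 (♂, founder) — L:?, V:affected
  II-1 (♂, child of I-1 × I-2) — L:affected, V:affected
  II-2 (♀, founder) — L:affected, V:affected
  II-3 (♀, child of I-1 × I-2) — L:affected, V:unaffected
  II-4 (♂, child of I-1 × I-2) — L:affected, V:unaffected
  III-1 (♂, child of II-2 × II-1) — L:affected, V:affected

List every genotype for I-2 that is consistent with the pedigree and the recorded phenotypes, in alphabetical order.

L/I-1 aff ·: Ll|LL
L/I-2 ? ·: ll|Ll|LL
L/II-1 aff I-1×I-2: Ll|LL
L/II-2 aff ·: Ll|LL
L/II-3 aff I-1×I-2: Ll|LL
L/II-4 aff I-1×I-2: Ll|LL
L/III-1 aff II-2×II-1: Ll|LL
⇒ L over [I-1,I-2,II-1,II-2,II-3,II-4,III-1]: 95 consistent
V/I-1 aff ·: Vv
V/I-2 aff ·: Vv
V/II-1 aff I-1×I-2: Vv|VV
V/II-2 aff ·: Vv|VV
V/II-3 un I-1×I-2: vv
V/II-4 un I-1×I-2: vv
V/III-1 aff II-2×II-1: Vv|VV
⇒ V over [I-1,I-2,II-1,II-2,II-3,II-4,III-1]: 7 consistent

I-2 ∈ {LL Vv, Ll Vv, ll Vv}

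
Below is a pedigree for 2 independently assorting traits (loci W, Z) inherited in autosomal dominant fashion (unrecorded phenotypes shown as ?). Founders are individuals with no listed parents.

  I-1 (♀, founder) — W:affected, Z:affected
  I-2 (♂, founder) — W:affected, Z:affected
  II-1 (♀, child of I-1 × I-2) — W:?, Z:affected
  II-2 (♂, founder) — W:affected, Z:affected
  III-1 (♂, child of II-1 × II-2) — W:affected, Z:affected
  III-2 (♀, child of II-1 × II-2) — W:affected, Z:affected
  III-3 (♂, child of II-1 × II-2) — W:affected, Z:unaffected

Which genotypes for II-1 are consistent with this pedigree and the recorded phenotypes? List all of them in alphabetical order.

W/I-1 aff ·: Ww|WW
W/I-2 aff ·: Ww|WW
W/II-1 ? I-1×I-2: ww|Ww|WW
W/II-2 aff ·: Ww|WW
W/III-1 aff II-1×II-2: Ww|WW
W/III-2 aff II-1×II-2: Ww|WW
W/III-3 aff II-1×II-2: Ww|WW
⇒ W over [I-1,I-2,II-1,II-2,III-1,III-2,III-3]: 86 consistent
Z/I-1 aff ·: Zz|ZZ
Z/I-2 aff ·: Zz|ZZ
Z/II-1 aff I-1×I-2: Zz
Z/II-2 aff ·: Zz
Z/III-1 aff II-1×II-2: Zz|ZZ
Z/III-2 aff II-1×II-2: Zz|ZZ
Z/III-3 un II-1×II-2: zz
⇒ Z over [I-1,I-2,II-1,II-2,III-1,III-2,III-3]: 12 consistent

II-1 ∈ {WW Zz, Ww Zz, ww Zz}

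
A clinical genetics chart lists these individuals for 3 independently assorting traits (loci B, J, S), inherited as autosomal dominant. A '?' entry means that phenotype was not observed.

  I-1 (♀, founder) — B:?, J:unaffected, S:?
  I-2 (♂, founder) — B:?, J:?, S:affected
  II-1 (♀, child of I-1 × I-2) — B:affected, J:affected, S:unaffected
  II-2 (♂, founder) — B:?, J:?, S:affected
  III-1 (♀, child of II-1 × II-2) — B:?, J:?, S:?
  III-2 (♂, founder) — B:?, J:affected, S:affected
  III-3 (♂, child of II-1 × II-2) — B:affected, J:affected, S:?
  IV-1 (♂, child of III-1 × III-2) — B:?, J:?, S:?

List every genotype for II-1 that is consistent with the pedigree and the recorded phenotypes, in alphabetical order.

B/I-1 ? ·: bb|Bb|BB
B/I-2 ? ·: bb|Bb|BB
B/II-1 aff I-1×I-2: Bb|BB
B/II-2 ? ·: bb|Bb|BB
B/III-1 ? II-1×II-2: bb|Bb|BB
B/III-2 ? ·: bb|Bb|BB
B/III-3 aff II-1×II-2: Bb|BB
B/IV-1 ? III-1×III-2: bb|Bb|BB
⇒ B over [I-1,I-2,II-1,II-2,III-1,III-2,III-3,IV-1]: 573 consistent
J/I-1 un ·: jj
J/I-2 ? ·: Jj|JJ
J/II-1 aff I-1×I-2: Jj
J/II-2 ? ·: jj|Jj|JJ
J/III-1 ? II-1×II-2: jj|Jj|JJ
J/III-2 aff ·: Jj|JJ
J/III-3 aff II-1×II-2: Jj|JJ
J/IV-1 ? III-1×III-2: jj|Jj|JJ
⇒ J over [I-1,I-2,II-1,II-2,III-1,III-2,III-3,IV-1]: 92 consistent
S/I-1 ? ·: ss|Ss
S/I-2 aff ·: Ss
S/II-1 un I-1×I-2: ss
S/II-2 aff ·: Ss|SS
S/III-1 ? II-1×II-2: ss|Ss
S/III-2 aff ·: Ss|SS
S/III-3 ? II-1×II-2: ss|Ss
S/IV-1 ? III-1×III-2: ss|Ss|SS
⇒ S over [I-1,I-2,II-1,II-2,III-1,III-2,III-3,IV-1]: 42 consistent

II-1 ∈ {BB Jj ss, Bb Jj ss}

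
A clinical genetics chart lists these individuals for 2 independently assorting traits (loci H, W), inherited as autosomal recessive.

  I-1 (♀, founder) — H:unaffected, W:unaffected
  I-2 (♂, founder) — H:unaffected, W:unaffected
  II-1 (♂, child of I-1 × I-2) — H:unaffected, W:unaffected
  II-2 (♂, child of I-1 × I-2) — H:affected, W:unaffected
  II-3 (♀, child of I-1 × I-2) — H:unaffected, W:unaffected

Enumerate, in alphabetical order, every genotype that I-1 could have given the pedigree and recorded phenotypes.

H/I-1 un ·: Hh
H/I-2 un ·: Hh
H/II-1 un I-1×I-2: HH|Hh
H/II-2 aff I-1×I-2: hh
H/II-3 un I-1×I-2: HH|Hh
⇒ H over [I-1,I-2,II-1,II-2,II-3]: 4 consistent
W/I-1 un ·: WW|Ww
W/I-2 un ·: WW|Ww
W/II-1 un I-1×I-2: WW|Ww
W/II-2 un I-1×I-2: WW|Ww
W/II-3 un I-1×I-2: WW|Ww
⇒ W over [I-1,I-2,II-1,II-2,II-3]: 25 consistent

I-1 ∈ {Hh WW, Hh Ww}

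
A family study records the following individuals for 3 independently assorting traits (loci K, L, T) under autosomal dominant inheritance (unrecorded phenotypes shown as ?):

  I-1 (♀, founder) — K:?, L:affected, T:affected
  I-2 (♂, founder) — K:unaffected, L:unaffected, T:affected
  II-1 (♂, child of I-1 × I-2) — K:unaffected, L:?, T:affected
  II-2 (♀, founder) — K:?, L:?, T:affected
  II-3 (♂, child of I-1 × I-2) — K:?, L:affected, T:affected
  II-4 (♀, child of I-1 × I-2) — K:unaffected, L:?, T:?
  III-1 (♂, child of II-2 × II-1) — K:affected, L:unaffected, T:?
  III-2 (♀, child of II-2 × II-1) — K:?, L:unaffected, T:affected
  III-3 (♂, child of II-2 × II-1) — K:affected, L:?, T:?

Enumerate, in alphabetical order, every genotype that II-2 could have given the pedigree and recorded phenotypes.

K/I-1 ? ·: kk|Kk
K/I-2 un ·: kk
K/II-1 un I-1×I-2: kk
K/II-2 ? ·: Kk|KK
K/II-3 ? I-1×I-2: kk|Kk
K/II-4 un I-1×I-2: kk
K/III-1 aff II-2×II-1: Kk
K/III-2 ? II-2×II-1: kk|Kk
K/III-3 aff II-2×II-1: Kk
⇒ K over [I-1,I-2,II-1,II-2,II-3,II-4,III-1,III-2,III-3]: 9 consistent
L/I-1 aff ·: Ll|LL
L/I-2 un ·: ll
L/II-1 ? I-1×I-2: ll|Ll
L/II-2 ? ·: ll|Ll
L/II-3 aff I-1×I-2: Ll
L/II-4 ? I-1×I-2: ll|Ll
L/III-1 un II-2×II-1: ll
L/III-2 un II-2×II-1: ll
L/III-3 ? II-2×II-1: ll|Ll|LL
⇒ L over [I-1,I-2,II-1,II-2,II-3,II-4,III-1,III-2,III-3]: 21 consistent
T/I-1 aff ·: Tt|TT
T/I-2 aff ·: Tt|TT
T/II-1 aff I-1×I-2: Tt|TT
T/II-2 aff ·: Tt|TT
T/II-3 aff I-1×I-2: Tt|TT
T/II-4 ? I-1×I-2: tt|Tt|TT
T/III-1 ? II-2×II-1: tt|Tt|TT
T/III-2 aff II-2×II-1: Tt|TT
T/III-3 ? II-2×II-1: tt|Tt|TT
⇒ T over [I-1,I-2,II-1,II-2,II-3,II-4,III-1,III-2,III-3]: 499 consistent

II-2 ∈ {KK Ll TT, KK Ll Tt, KK ll TT, KK ll Tt, Kk Ll TT, Kk Ll Tt, Kk ll TT, Kk ll Tt}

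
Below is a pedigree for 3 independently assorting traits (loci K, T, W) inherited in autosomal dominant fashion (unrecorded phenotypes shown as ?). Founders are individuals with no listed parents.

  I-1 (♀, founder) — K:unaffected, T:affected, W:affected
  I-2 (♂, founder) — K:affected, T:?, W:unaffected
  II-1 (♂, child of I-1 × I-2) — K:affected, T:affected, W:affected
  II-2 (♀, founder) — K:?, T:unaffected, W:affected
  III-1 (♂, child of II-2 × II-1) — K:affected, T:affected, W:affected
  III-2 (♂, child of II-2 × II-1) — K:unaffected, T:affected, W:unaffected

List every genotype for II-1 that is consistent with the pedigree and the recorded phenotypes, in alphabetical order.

K/I-1 un ·: kk
K/I-2 aff ·: Kk|KK
K/II-1 aff I-1×I-2: Kk
K/II-2 ? ·: kk|Kk
K/III-1 aff II-2×II-1: Kk|KK
K/III-2 un II-2×II-1: kk
⇒ K over [I-1,I-2,II-1,II-2,III-1,III-2]: 6 consistent
T/I-1 aff ·: Tt|TT
T/I-2 ? ·: tt|Tt|TT
T/II-1 aff I-1×I-2: Tt|TT
T/II-2 un ·: tt
T/III-1 aff II-2×II-1: Tt
T/III-2 aff II-2×II-1: Tt
⇒ T over [I-1,I-2,II-1,II-2,III-1,III-2]: 9 consistent
W/I-1 aff ·: Ww|WW
W/I-2 un ·: ww
W/II-1 aff I-1×I-2: Ww
W/II-2 aff ·: Ww
W/III-1 aff II-2×II-1: Ww|WW
W/III-2 un II-2×II-1: ww
⇒ W over [I-1,I-2,II-1,II-2,III-1,III-2]: 4 consistent

II-1 ∈ {Kk TT Ww, Kk Tt Ww}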